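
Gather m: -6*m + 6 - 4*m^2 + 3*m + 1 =-4*m^2 - 3*m + 7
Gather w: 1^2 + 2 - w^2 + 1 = 4 - w^2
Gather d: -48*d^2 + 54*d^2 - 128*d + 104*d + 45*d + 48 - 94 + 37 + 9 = 6*d^2 + 21*d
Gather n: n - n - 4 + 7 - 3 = 0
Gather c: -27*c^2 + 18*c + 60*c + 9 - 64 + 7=-27*c^2 + 78*c - 48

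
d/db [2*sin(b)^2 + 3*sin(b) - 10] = (4*sin(b) + 3)*cos(b)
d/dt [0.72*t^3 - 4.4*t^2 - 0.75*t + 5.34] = 2.16*t^2 - 8.8*t - 0.75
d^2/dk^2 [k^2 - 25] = 2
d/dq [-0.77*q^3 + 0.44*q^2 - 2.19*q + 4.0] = -2.31*q^2 + 0.88*q - 2.19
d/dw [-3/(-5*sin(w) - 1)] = -15*cos(w)/(5*sin(w) + 1)^2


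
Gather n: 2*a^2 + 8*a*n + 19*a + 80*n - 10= 2*a^2 + 19*a + n*(8*a + 80) - 10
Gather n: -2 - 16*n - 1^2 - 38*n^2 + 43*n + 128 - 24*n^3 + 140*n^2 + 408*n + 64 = -24*n^3 + 102*n^2 + 435*n + 189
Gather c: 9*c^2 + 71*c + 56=9*c^2 + 71*c + 56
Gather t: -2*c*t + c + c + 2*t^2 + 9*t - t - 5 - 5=2*c + 2*t^2 + t*(8 - 2*c) - 10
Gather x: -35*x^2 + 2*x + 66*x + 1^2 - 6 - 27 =-35*x^2 + 68*x - 32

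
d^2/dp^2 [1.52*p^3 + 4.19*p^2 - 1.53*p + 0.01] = 9.12*p + 8.38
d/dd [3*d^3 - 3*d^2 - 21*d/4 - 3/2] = 9*d^2 - 6*d - 21/4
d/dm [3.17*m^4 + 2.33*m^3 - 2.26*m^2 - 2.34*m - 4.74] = 12.68*m^3 + 6.99*m^2 - 4.52*m - 2.34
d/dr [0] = 0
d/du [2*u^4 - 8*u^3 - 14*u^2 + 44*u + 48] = 8*u^3 - 24*u^2 - 28*u + 44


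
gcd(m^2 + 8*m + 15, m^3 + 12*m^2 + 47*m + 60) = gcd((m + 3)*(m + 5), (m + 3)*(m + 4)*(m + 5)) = m^2 + 8*m + 15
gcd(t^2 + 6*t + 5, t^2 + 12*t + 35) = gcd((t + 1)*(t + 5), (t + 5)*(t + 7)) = t + 5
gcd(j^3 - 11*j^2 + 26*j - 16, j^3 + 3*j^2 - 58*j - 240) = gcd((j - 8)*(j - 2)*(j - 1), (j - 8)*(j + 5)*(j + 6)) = j - 8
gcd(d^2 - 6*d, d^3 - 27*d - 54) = d - 6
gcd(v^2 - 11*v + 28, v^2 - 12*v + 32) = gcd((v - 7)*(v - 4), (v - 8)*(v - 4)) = v - 4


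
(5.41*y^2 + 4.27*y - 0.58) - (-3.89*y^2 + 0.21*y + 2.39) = 9.3*y^2 + 4.06*y - 2.97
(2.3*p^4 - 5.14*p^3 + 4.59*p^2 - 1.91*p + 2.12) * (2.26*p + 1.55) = 5.198*p^5 - 8.0514*p^4 + 2.4064*p^3 + 2.7979*p^2 + 1.8307*p + 3.286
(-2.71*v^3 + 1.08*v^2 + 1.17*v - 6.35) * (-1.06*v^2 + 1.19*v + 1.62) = 2.8726*v^5 - 4.3697*v^4 - 4.3452*v^3 + 9.8729*v^2 - 5.6611*v - 10.287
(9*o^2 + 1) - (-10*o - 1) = 9*o^2 + 10*o + 2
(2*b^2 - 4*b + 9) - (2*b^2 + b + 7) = 2 - 5*b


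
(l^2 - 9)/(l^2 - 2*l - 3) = (l + 3)/(l + 1)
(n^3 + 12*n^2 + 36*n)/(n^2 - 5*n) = (n^2 + 12*n + 36)/(n - 5)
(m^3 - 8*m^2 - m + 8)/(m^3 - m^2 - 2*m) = (m^2 - 9*m + 8)/(m*(m - 2))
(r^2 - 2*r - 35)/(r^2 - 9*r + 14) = (r + 5)/(r - 2)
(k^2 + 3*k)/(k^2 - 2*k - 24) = k*(k + 3)/(k^2 - 2*k - 24)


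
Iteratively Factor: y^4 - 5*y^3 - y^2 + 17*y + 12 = (y - 4)*(y^3 - y^2 - 5*y - 3) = (y - 4)*(y + 1)*(y^2 - 2*y - 3) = (y - 4)*(y - 3)*(y + 1)*(y + 1)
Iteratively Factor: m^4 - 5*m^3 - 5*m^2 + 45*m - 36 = (m + 3)*(m^3 - 8*m^2 + 19*m - 12) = (m - 4)*(m + 3)*(m^2 - 4*m + 3) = (m - 4)*(m - 1)*(m + 3)*(m - 3)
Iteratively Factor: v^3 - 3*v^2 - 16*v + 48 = (v - 3)*(v^2 - 16) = (v - 3)*(v + 4)*(v - 4)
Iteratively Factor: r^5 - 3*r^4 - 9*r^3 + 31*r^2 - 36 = (r + 1)*(r^4 - 4*r^3 - 5*r^2 + 36*r - 36) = (r - 2)*(r + 1)*(r^3 - 2*r^2 - 9*r + 18) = (r - 2)*(r + 1)*(r + 3)*(r^2 - 5*r + 6) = (r - 3)*(r - 2)*(r + 1)*(r + 3)*(r - 2)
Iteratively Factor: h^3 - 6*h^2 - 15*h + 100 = (h + 4)*(h^2 - 10*h + 25) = (h - 5)*(h + 4)*(h - 5)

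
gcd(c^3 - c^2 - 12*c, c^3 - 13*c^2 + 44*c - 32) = c - 4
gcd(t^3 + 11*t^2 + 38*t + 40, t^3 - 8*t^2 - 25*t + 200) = t + 5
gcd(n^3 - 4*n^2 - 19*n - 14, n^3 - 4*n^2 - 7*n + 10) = n + 2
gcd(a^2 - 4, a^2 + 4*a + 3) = 1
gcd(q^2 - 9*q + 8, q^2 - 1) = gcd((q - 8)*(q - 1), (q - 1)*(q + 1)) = q - 1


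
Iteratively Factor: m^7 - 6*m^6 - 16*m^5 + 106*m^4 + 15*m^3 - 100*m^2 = (m + 1)*(m^6 - 7*m^5 - 9*m^4 + 115*m^3 - 100*m^2) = (m + 1)*(m + 4)*(m^5 - 11*m^4 + 35*m^3 - 25*m^2) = m*(m + 1)*(m + 4)*(m^4 - 11*m^3 + 35*m^2 - 25*m) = m*(m - 5)*(m + 1)*(m + 4)*(m^3 - 6*m^2 + 5*m) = m*(m - 5)*(m - 1)*(m + 1)*(m + 4)*(m^2 - 5*m) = m^2*(m - 5)*(m - 1)*(m + 1)*(m + 4)*(m - 5)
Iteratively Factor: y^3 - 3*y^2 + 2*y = (y)*(y^2 - 3*y + 2) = y*(y - 2)*(y - 1)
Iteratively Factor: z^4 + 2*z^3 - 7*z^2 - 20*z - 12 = (z + 2)*(z^3 - 7*z - 6) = (z + 2)^2*(z^2 - 2*z - 3) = (z - 3)*(z + 2)^2*(z + 1)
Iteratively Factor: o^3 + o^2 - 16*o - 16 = (o + 4)*(o^2 - 3*o - 4) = (o - 4)*(o + 4)*(o + 1)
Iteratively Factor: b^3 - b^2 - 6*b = (b - 3)*(b^2 + 2*b) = (b - 3)*(b + 2)*(b)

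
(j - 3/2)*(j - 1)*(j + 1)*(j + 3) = j^4 + 3*j^3/2 - 11*j^2/2 - 3*j/2 + 9/2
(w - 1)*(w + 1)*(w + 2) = w^3 + 2*w^2 - w - 2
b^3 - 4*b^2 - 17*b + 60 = (b - 5)*(b - 3)*(b + 4)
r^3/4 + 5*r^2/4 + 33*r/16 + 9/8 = (r/4 + 1/2)*(r + 3/2)^2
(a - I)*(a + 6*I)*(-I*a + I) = -I*a^3 + 5*a^2 + I*a^2 - 5*a - 6*I*a + 6*I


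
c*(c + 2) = c^2 + 2*c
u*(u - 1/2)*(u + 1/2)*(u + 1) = u^4 + u^3 - u^2/4 - u/4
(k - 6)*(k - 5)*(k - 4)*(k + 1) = k^4 - 14*k^3 + 59*k^2 - 46*k - 120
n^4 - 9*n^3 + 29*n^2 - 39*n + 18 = (n - 3)^2*(n - 2)*(n - 1)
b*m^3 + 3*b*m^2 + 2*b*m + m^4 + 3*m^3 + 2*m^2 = m*(b + m)*(m + 1)*(m + 2)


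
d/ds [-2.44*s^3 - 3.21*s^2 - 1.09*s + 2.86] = -7.32*s^2 - 6.42*s - 1.09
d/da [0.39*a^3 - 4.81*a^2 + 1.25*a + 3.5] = 1.17*a^2 - 9.62*a + 1.25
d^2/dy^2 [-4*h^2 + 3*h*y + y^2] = 2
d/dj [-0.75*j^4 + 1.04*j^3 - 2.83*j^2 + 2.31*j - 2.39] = -3.0*j^3 + 3.12*j^2 - 5.66*j + 2.31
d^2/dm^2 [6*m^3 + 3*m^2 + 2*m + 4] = 36*m + 6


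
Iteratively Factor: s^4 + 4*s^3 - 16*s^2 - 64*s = (s + 4)*(s^3 - 16*s) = (s - 4)*(s + 4)*(s^2 + 4*s) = (s - 4)*(s + 4)^2*(s)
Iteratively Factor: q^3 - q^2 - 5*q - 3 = (q + 1)*(q^2 - 2*q - 3) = (q - 3)*(q + 1)*(q + 1)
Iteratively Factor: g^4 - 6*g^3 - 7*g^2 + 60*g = (g + 3)*(g^3 - 9*g^2 + 20*g) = (g - 4)*(g + 3)*(g^2 - 5*g) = (g - 5)*(g - 4)*(g + 3)*(g)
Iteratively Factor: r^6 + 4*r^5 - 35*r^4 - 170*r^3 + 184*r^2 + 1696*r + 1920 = (r - 5)*(r^5 + 9*r^4 + 10*r^3 - 120*r^2 - 416*r - 384) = (r - 5)*(r + 2)*(r^4 + 7*r^3 - 4*r^2 - 112*r - 192) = (r - 5)*(r + 2)*(r + 4)*(r^3 + 3*r^2 - 16*r - 48) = (r - 5)*(r - 4)*(r + 2)*(r + 4)*(r^2 + 7*r + 12) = (r - 5)*(r - 4)*(r + 2)*(r + 4)^2*(r + 3)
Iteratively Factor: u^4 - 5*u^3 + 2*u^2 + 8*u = (u)*(u^3 - 5*u^2 + 2*u + 8) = u*(u - 2)*(u^2 - 3*u - 4) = u*(u - 2)*(u + 1)*(u - 4)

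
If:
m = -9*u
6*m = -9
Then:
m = -3/2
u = 1/6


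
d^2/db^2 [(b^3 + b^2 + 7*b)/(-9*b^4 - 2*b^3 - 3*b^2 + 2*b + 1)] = 2*(-81*b^9 - 243*b^8 - 3375*b^7 - 1105*b^6 - 879*b^5 - 636*b^4 - 748*b^3 - 99*b^2 - 66*b + 13)/(729*b^12 + 486*b^11 + 837*b^10 - 154*b^9 - 180*b^8 - 402*b^7 - 111*b^6 + 42*b^5 + 60*b^4 + 34*b^3 - 3*b^2 - 6*b - 1)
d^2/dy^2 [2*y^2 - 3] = 4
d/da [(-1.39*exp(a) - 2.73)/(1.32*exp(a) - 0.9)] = 4.8546*exp(a)/(1.32*exp(a) - 0.9)^2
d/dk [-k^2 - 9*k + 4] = -2*k - 9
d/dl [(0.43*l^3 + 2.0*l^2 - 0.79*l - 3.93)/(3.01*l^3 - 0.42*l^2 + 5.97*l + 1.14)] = (-6.2006*l^4 + 9.89*l^3 + 48.5667*l^2 + 1.2588*l + 22.5615)/(9.0601*l^6 - 2.5284*l^5 + 36.1158*l^4 + 1.848*l^3 + 34.6833*l^2 + 13.6116*l + 1.2996)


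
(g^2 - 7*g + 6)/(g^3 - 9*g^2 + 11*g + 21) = (g^2 - 7*g + 6)/(g^3 - 9*g^2 + 11*g + 21)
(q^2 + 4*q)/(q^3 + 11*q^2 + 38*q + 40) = q/(q^2 + 7*q + 10)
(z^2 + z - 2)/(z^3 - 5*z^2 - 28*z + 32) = (z + 2)/(z^2 - 4*z - 32)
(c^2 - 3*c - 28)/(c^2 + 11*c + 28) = (c - 7)/(c + 7)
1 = 1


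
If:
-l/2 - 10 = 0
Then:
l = -20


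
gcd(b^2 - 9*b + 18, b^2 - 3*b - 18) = b - 6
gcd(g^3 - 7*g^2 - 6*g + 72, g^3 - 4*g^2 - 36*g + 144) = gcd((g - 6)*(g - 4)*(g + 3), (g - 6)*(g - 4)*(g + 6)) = g^2 - 10*g + 24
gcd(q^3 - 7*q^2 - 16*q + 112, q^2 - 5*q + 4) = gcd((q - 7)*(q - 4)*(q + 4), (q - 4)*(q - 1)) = q - 4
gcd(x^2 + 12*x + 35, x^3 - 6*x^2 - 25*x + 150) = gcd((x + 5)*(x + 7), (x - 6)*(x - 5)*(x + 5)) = x + 5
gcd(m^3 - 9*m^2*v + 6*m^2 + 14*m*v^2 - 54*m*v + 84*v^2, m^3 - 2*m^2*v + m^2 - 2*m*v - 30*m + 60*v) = -m^2 + 2*m*v - 6*m + 12*v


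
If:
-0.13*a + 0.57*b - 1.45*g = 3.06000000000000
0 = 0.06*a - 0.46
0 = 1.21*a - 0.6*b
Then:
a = 7.67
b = 15.46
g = 3.28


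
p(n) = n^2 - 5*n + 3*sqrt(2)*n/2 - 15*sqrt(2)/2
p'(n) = 2*n - 5 + 3*sqrt(2)/2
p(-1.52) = -3.92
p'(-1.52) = -5.92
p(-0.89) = -7.25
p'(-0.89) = -4.66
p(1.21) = -12.63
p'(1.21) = -0.46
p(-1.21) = -5.66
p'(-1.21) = -5.30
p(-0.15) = -10.15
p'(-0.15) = -3.18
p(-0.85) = -7.44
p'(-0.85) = -4.58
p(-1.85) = -1.86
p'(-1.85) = -6.58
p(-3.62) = 12.92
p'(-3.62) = -10.12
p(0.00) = -10.61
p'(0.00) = -2.88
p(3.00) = -10.24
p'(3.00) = 3.12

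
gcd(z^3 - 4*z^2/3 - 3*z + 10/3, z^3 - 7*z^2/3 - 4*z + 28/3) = z - 2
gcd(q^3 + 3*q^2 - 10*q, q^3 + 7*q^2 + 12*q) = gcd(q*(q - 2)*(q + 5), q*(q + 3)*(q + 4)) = q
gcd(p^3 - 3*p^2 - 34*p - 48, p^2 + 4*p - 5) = 1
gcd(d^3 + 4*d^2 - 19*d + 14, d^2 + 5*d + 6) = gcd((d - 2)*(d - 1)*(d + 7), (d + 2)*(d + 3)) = 1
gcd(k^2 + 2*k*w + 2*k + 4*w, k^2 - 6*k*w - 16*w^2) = k + 2*w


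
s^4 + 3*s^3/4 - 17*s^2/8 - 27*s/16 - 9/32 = (s - 3/2)*(s + 1/4)*(s + 1/2)*(s + 3/2)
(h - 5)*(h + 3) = h^2 - 2*h - 15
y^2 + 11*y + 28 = (y + 4)*(y + 7)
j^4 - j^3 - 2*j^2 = j^2*(j - 2)*(j + 1)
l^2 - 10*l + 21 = (l - 7)*(l - 3)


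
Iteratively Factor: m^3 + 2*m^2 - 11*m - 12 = (m - 3)*(m^2 + 5*m + 4) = (m - 3)*(m + 1)*(m + 4)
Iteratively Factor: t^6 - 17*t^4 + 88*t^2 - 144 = (t + 2)*(t^5 - 2*t^4 - 13*t^3 + 26*t^2 + 36*t - 72) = (t - 3)*(t + 2)*(t^4 + t^3 - 10*t^2 - 4*t + 24) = (t - 3)*(t + 2)^2*(t^3 - t^2 - 8*t + 12) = (t - 3)*(t - 2)*(t + 2)^2*(t^2 + t - 6) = (t - 3)*(t - 2)^2*(t + 2)^2*(t + 3)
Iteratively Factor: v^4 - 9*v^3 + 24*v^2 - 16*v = (v - 1)*(v^3 - 8*v^2 + 16*v) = (v - 4)*(v - 1)*(v^2 - 4*v) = v*(v - 4)*(v - 1)*(v - 4)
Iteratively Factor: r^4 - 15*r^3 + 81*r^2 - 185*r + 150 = (r - 5)*(r^3 - 10*r^2 + 31*r - 30) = (r - 5)*(r - 3)*(r^2 - 7*r + 10) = (r - 5)^2*(r - 3)*(r - 2)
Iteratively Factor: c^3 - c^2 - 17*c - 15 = (c + 1)*(c^2 - 2*c - 15) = (c + 1)*(c + 3)*(c - 5)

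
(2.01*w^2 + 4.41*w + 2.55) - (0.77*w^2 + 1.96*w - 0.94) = 1.24*w^2 + 2.45*w + 3.49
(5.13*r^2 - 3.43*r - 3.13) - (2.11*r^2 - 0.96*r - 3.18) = 3.02*r^2 - 2.47*r + 0.0500000000000003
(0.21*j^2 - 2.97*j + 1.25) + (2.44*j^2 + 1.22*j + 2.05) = 2.65*j^2 - 1.75*j + 3.3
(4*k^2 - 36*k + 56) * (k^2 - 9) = 4*k^4 - 36*k^3 + 20*k^2 + 324*k - 504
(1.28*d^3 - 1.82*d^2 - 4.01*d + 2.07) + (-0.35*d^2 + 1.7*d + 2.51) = 1.28*d^3 - 2.17*d^2 - 2.31*d + 4.58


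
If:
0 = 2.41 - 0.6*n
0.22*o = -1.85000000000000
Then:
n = 4.02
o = -8.41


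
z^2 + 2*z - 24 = (z - 4)*(z + 6)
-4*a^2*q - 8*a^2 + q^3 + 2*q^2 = (-2*a + q)*(2*a + q)*(q + 2)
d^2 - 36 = (d - 6)*(d + 6)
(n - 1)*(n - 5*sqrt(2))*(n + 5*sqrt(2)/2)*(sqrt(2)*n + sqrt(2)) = sqrt(2)*n^4 - 5*n^3 - 26*sqrt(2)*n^2 + 5*n + 25*sqrt(2)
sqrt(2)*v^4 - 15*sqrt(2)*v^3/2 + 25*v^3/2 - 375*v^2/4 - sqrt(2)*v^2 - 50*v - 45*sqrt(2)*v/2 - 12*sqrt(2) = (v - 8)*(v + 1/2)*(v + 6*sqrt(2))*(sqrt(2)*v + 1/2)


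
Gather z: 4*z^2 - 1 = 4*z^2 - 1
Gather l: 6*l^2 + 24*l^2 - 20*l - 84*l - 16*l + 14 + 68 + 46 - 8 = 30*l^2 - 120*l + 120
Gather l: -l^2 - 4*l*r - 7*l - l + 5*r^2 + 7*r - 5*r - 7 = -l^2 + l*(-4*r - 8) + 5*r^2 + 2*r - 7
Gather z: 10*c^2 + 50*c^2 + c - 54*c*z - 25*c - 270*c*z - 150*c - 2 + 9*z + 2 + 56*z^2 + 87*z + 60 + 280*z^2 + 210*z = 60*c^2 - 174*c + 336*z^2 + z*(306 - 324*c) + 60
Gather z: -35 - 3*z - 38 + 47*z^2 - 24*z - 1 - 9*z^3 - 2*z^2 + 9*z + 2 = -9*z^3 + 45*z^2 - 18*z - 72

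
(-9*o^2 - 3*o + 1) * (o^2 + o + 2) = -9*o^4 - 12*o^3 - 20*o^2 - 5*o + 2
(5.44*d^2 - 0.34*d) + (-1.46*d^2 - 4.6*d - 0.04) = 3.98*d^2 - 4.94*d - 0.04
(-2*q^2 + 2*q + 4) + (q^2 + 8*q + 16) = -q^2 + 10*q + 20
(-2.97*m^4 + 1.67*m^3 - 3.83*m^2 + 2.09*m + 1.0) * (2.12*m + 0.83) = -6.2964*m^5 + 1.0753*m^4 - 6.7335*m^3 + 1.2519*m^2 + 3.8547*m + 0.83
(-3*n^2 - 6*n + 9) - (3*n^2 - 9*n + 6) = -6*n^2 + 3*n + 3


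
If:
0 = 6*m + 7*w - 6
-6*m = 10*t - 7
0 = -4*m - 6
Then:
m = -3/2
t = 8/5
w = 15/7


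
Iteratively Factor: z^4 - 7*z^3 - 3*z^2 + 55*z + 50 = (z + 1)*(z^3 - 8*z^2 + 5*z + 50) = (z - 5)*(z + 1)*(z^2 - 3*z - 10) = (z - 5)^2*(z + 1)*(z + 2)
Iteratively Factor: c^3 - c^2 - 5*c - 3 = (c - 3)*(c^2 + 2*c + 1) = (c - 3)*(c + 1)*(c + 1)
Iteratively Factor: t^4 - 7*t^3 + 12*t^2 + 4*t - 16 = (t + 1)*(t^3 - 8*t^2 + 20*t - 16) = (t - 4)*(t + 1)*(t^2 - 4*t + 4) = (t - 4)*(t - 2)*(t + 1)*(t - 2)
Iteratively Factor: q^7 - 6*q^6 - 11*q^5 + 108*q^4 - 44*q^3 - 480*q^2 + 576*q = (q + 3)*(q^6 - 9*q^5 + 16*q^4 + 60*q^3 - 224*q^2 + 192*q) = (q + 3)^2*(q^5 - 12*q^4 + 52*q^3 - 96*q^2 + 64*q) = (q - 4)*(q + 3)^2*(q^4 - 8*q^3 + 20*q^2 - 16*q) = (q - 4)*(q - 2)*(q + 3)^2*(q^3 - 6*q^2 + 8*q) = (q - 4)*(q - 2)^2*(q + 3)^2*(q^2 - 4*q) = q*(q - 4)*(q - 2)^2*(q + 3)^2*(q - 4)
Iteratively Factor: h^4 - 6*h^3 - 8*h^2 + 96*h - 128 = (h - 4)*(h^3 - 2*h^2 - 16*h + 32) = (h - 4)^2*(h^2 + 2*h - 8) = (h - 4)^2*(h - 2)*(h + 4)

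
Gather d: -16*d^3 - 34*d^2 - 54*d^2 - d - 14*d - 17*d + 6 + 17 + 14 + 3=-16*d^3 - 88*d^2 - 32*d + 40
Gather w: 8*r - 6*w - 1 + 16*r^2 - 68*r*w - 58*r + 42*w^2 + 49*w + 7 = 16*r^2 - 50*r + 42*w^2 + w*(43 - 68*r) + 6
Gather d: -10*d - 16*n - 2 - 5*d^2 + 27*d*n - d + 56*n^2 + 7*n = -5*d^2 + d*(27*n - 11) + 56*n^2 - 9*n - 2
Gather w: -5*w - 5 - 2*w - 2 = -7*w - 7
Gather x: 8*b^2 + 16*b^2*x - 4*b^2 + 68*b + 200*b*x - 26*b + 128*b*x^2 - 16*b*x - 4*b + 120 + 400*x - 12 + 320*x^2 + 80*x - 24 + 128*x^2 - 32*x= 4*b^2 + 38*b + x^2*(128*b + 448) + x*(16*b^2 + 184*b + 448) + 84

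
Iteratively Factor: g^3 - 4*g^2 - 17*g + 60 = (g - 3)*(g^2 - g - 20) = (g - 3)*(g + 4)*(g - 5)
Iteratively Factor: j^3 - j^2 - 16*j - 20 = (j - 5)*(j^2 + 4*j + 4) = (j - 5)*(j + 2)*(j + 2)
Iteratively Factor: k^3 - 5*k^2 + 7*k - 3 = (k - 1)*(k^2 - 4*k + 3) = (k - 1)^2*(k - 3)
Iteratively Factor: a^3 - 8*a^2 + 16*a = (a - 4)*(a^2 - 4*a) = a*(a - 4)*(a - 4)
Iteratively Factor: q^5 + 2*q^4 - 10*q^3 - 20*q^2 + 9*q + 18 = (q - 3)*(q^4 + 5*q^3 + 5*q^2 - 5*q - 6) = (q - 3)*(q + 2)*(q^3 + 3*q^2 - q - 3) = (q - 3)*(q + 2)*(q + 3)*(q^2 - 1) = (q - 3)*(q - 1)*(q + 2)*(q + 3)*(q + 1)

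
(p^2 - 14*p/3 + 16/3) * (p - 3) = p^3 - 23*p^2/3 + 58*p/3 - 16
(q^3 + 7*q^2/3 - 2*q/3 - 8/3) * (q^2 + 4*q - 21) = q^5 + 19*q^4/3 - 37*q^3/3 - 163*q^2/3 + 10*q/3 + 56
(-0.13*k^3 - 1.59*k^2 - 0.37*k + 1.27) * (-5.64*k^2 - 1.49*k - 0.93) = 0.7332*k^5 + 9.1613*k^4 + 4.5768*k^3 - 5.1328*k^2 - 1.5482*k - 1.1811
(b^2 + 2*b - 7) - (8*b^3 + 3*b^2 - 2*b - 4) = -8*b^3 - 2*b^2 + 4*b - 3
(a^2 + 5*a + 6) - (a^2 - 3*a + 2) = 8*a + 4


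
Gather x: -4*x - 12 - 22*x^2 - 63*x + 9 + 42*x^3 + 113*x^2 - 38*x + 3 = 42*x^3 + 91*x^2 - 105*x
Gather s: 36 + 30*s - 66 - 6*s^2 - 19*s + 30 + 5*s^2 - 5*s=-s^2 + 6*s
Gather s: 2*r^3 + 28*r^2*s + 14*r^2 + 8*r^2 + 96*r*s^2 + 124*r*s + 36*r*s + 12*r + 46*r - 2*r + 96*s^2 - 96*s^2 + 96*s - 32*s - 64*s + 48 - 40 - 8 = 2*r^3 + 22*r^2 + 96*r*s^2 + 56*r + s*(28*r^2 + 160*r)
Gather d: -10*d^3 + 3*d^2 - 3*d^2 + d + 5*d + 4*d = -10*d^3 + 10*d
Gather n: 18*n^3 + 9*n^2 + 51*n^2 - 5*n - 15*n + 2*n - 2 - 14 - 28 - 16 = 18*n^3 + 60*n^2 - 18*n - 60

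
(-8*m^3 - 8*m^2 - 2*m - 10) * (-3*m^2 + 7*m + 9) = 24*m^5 - 32*m^4 - 122*m^3 - 56*m^2 - 88*m - 90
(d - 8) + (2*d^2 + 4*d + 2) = 2*d^2 + 5*d - 6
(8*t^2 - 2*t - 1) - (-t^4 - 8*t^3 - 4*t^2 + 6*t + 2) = t^4 + 8*t^3 + 12*t^2 - 8*t - 3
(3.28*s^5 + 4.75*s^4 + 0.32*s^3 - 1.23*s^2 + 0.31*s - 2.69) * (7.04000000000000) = 23.0912*s^5 + 33.44*s^4 + 2.2528*s^3 - 8.6592*s^2 + 2.1824*s - 18.9376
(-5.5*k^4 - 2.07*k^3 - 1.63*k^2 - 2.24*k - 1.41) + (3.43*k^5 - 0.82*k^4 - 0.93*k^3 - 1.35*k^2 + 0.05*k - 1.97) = 3.43*k^5 - 6.32*k^4 - 3.0*k^3 - 2.98*k^2 - 2.19*k - 3.38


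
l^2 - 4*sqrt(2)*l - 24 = (l - 6*sqrt(2))*(l + 2*sqrt(2))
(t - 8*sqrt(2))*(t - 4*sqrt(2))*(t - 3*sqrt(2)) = t^3 - 15*sqrt(2)*t^2 + 136*t - 192*sqrt(2)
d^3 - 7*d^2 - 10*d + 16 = (d - 8)*(d - 1)*(d + 2)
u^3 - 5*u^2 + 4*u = u*(u - 4)*(u - 1)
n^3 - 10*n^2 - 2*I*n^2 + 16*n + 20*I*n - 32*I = (n - 8)*(n - 2)*(n - 2*I)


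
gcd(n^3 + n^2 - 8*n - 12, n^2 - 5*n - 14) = n + 2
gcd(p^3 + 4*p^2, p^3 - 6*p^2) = p^2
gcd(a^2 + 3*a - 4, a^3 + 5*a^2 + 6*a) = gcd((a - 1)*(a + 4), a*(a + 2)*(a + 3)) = 1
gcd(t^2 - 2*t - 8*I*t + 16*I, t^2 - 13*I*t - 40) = t - 8*I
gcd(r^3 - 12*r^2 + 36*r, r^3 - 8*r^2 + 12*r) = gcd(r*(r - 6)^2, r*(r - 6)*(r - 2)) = r^2 - 6*r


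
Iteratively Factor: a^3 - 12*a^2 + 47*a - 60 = (a - 3)*(a^2 - 9*a + 20) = (a - 5)*(a - 3)*(a - 4)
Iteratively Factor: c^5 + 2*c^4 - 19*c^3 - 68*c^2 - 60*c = (c + 3)*(c^4 - c^3 - 16*c^2 - 20*c) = (c - 5)*(c + 3)*(c^3 + 4*c^2 + 4*c) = c*(c - 5)*(c + 3)*(c^2 + 4*c + 4) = c*(c - 5)*(c + 2)*(c + 3)*(c + 2)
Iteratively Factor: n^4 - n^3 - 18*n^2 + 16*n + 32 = (n + 1)*(n^3 - 2*n^2 - 16*n + 32) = (n - 4)*(n + 1)*(n^2 + 2*n - 8) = (n - 4)*(n - 2)*(n + 1)*(n + 4)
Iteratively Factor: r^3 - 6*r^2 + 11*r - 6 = (r - 3)*(r^2 - 3*r + 2) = (r - 3)*(r - 2)*(r - 1)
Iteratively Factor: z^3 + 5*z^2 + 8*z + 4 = (z + 1)*(z^2 + 4*z + 4) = (z + 1)*(z + 2)*(z + 2)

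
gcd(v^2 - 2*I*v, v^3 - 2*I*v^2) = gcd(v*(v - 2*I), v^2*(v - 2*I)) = v^2 - 2*I*v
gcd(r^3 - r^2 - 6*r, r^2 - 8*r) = r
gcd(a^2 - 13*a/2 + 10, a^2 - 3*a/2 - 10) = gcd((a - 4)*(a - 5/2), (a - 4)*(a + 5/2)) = a - 4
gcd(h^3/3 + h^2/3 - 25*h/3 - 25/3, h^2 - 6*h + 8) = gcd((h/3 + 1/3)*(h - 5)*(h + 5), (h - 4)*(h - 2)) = 1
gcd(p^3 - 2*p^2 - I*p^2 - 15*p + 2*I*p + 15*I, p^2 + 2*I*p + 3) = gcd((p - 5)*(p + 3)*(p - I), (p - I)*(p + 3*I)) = p - I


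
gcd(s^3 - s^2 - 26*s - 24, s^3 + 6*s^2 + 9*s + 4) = s^2 + 5*s + 4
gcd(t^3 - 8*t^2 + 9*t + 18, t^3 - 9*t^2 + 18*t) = t^2 - 9*t + 18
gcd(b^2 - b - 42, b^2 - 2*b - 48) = b + 6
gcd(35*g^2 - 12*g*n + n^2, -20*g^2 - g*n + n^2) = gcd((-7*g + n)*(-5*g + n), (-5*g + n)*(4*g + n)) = 5*g - n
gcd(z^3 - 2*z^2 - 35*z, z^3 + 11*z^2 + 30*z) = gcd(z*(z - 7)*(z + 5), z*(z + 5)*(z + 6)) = z^2 + 5*z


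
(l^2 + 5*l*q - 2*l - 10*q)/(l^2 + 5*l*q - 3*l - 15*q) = (l - 2)/(l - 3)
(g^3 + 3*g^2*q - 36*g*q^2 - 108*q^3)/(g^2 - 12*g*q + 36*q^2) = (-g^2 - 9*g*q - 18*q^2)/(-g + 6*q)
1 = 1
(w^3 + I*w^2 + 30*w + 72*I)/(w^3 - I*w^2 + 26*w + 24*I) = (w + 3*I)/(w + I)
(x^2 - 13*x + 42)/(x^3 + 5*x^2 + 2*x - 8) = (x^2 - 13*x + 42)/(x^3 + 5*x^2 + 2*x - 8)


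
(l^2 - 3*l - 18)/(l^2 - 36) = (l + 3)/(l + 6)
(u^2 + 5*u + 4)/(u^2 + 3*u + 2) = (u + 4)/(u + 2)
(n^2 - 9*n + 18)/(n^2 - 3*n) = (n - 6)/n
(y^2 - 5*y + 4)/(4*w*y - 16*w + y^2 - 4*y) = (y - 1)/(4*w + y)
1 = 1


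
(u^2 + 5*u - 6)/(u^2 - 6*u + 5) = (u + 6)/(u - 5)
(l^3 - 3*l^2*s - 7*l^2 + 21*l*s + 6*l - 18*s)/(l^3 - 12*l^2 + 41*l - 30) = (l - 3*s)/(l - 5)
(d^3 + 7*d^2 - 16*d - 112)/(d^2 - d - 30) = (-d^3 - 7*d^2 + 16*d + 112)/(-d^2 + d + 30)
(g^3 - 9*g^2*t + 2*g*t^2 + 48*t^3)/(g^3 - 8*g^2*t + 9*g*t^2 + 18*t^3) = (-g^2 + 6*g*t + 16*t^2)/(-g^2 + 5*g*t + 6*t^2)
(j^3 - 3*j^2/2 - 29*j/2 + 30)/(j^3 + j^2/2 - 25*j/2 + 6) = (2*j - 5)/(2*j - 1)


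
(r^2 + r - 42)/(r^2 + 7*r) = (r - 6)/r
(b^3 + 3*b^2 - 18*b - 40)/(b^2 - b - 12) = (b^2 + 7*b + 10)/(b + 3)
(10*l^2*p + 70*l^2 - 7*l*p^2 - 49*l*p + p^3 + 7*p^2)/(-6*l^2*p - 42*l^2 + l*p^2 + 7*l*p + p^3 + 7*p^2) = (-5*l + p)/(3*l + p)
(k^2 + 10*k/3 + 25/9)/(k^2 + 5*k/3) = (k + 5/3)/k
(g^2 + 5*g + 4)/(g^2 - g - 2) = (g + 4)/(g - 2)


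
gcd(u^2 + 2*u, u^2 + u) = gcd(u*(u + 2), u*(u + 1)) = u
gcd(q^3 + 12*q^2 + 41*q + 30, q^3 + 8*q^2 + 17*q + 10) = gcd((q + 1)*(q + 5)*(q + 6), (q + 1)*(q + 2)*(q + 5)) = q^2 + 6*q + 5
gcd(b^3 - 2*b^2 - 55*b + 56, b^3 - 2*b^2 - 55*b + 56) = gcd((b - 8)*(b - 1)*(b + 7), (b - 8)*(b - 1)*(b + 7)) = b^3 - 2*b^2 - 55*b + 56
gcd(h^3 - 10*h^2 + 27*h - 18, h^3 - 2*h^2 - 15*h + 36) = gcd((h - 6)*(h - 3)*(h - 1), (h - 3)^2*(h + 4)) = h - 3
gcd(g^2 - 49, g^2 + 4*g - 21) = g + 7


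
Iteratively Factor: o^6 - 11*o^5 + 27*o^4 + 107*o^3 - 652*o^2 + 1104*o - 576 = (o - 3)*(o^5 - 8*o^4 + 3*o^3 + 116*o^2 - 304*o + 192) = (o - 3)*(o + 4)*(o^4 - 12*o^3 + 51*o^2 - 88*o + 48) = (o - 4)*(o - 3)*(o + 4)*(o^3 - 8*o^2 + 19*o - 12) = (o - 4)*(o - 3)^2*(o + 4)*(o^2 - 5*o + 4) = (o - 4)*(o - 3)^2*(o - 1)*(o + 4)*(o - 4)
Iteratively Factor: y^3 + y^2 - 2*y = (y)*(y^2 + y - 2) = y*(y + 2)*(y - 1)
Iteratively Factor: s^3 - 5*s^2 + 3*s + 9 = (s - 3)*(s^2 - 2*s - 3) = (s - 3)*(s + 1)*(s - 3)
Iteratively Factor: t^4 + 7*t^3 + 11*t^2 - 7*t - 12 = (t + 1)*(t^3 + 6*t^2 + 5*t - 12) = (t - 1)*(t + 1)*(t^2 + 7*t + 12) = (t - 1)*(t + 1)*(t + 3)*(t + 4)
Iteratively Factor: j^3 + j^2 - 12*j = (j)*(j^2 + j - 12) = j*(j - 3)*(j + 4)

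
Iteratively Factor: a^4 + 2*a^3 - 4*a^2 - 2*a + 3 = (a - 1)*(a^3 + 3*a^2 - a - 3) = (a - 1)^2*(a^2 + 4*a + 3) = (a - 1)^2*(a + 1)*(a + 3)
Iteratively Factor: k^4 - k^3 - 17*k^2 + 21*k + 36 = (k + 4)*(k^3 - 5*k^2 + 3*k + 9) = (k - 3)*(k + 4)*(k^2 - 2*k - 3) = (k - 3)*(k + 1)*(k + 4)*(k - 3)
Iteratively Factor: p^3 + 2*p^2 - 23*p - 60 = (p + 3)*(p^2 - p - 20) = (p + 3)*(p + 4)*(p - 5)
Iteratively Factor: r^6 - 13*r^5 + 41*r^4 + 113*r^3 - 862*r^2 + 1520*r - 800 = (r - 4)*(r^5 - 9*r^4 + 5*r^3 + 133*r^2 - 330*r + 200) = (r - 5)*(r - 4)*(r^4 - 4*r^3 - 15*r^2 + 58*r - 40) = (r - 5)*(r - 4)*(r - 2)*(r^3 - 2*r^2 - 19*r + 20) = (r - 5)*(r - 4)*(r - 2)*(r - 1)*(r^2 - r - 20) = (r - 5)^2*(r - 4)*(r - 2)*(r - 1)*(r + 4)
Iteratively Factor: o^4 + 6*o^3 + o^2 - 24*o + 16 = (o + 4)*(o^3 + 2*o^2 - 7*o + 4) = (o + 4)^2*(o^2 - 2*o + 1) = (o - 1)*(o + 4)^2*(o - 1)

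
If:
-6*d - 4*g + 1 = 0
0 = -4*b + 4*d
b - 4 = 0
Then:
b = 4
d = 4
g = -23/4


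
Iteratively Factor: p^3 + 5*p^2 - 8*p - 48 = (p - 3)*(p^2 + 8*p + 16) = (p - 3)*(p + 4)*(p + 4)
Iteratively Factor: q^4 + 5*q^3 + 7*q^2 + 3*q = (q + 1)*(q^3 + 4*q^2 + 3*q) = (q + 1)^2*(q^2 + 3*q) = q*(q + 1)^2*(q + 3)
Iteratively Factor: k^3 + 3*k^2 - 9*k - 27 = (k + 3)*(k^2 - 9) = (k + 3)^2*(k - 3)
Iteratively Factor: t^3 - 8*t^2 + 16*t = (t - 4)*(t^2 - 4*t) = (t - 4)^2*(t)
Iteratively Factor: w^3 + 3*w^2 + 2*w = (w + 2)*(w^2 + w) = (w + 1)*(w + 2)*(w)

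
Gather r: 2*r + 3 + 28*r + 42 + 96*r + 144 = 126*r + 189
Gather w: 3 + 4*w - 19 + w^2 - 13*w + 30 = w^2 - 9*w + 14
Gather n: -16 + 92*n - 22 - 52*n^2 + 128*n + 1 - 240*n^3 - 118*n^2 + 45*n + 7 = -240*n^3 - 170*n^2 + 265*n - 30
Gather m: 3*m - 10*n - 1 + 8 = 3*m - 10*n + 7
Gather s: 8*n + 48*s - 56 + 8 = 8*n + 48*s - 48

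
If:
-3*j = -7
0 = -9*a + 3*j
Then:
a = 7/9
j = 7/3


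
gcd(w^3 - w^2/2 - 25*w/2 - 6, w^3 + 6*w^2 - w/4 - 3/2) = w + 1/2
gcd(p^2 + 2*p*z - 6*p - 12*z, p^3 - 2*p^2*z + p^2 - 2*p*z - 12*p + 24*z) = 1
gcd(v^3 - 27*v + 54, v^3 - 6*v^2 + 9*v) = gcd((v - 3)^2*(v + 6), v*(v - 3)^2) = v^2 - 6*v + 9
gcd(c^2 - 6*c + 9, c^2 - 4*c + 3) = c - 3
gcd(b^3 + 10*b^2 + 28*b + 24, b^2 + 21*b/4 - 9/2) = b + 6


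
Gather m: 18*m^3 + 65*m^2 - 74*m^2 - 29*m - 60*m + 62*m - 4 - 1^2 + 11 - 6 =18*m^3 - 9*m^2 - 27*m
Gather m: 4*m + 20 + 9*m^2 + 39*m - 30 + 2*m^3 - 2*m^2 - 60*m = 2*m^3 + 7*m^2 - 17*m - 10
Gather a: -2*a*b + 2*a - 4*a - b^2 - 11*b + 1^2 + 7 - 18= a*(-2*b - 2) - b^2 - 11*b - 10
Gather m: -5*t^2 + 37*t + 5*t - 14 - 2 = -5*t^2 + 42*t - 16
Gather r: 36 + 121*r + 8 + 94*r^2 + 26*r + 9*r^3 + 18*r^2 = 9*r^3 + 112*r^2 + 147*r + 44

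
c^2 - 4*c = c*(c - 4)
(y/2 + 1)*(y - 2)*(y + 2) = y^3/2 + y^2 - 2*y - 4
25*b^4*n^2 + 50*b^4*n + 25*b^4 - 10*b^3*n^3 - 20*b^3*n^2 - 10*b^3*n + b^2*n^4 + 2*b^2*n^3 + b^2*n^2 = (-5*b + n)^2*(b*n + b)^2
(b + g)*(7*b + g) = 7*b^2 + 8*b*g + g^2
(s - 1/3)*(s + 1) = s^2 + 2*s/3 - 1/3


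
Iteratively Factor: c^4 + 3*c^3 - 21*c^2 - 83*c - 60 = (c - 5)*(c^3 + 8*c^2 + 19*c + 12) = (c - 5)*(c + 4)*(c^2 + 4*c + 3) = (c - 5)*(c + 3)*(c + 4)*(c + 1)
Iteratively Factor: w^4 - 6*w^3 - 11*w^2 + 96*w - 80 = (w - 4)*(w^3 - 2*w^2 - 19*w + 20) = (w - 5)*(w - 4)*(w^2 + 3*w - 4) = (w - 5)*(w - 4)*(w - 1)*(w + 4)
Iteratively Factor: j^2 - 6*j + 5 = (j - 1)*(j - 5)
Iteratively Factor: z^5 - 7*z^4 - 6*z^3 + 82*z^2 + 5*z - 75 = (z + 3)*(z^4 - 10*z^3 + 24*z^2 + 10*z - 25) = (z - 5)*(z + 3)*(z^3 - 5*z^2 - z + 5) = (z - 5)^2*(z + 3)*(z^2 - 1) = (z - 5)^2*(z + 1)*(z + 3)*(z - 1)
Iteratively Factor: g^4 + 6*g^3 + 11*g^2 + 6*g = (g + 1)*(g^3 + 5*g^2 + 6*g) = (g + 1)*(g + 3)*(g^2 + 2*g) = g*(g + 1)*(g + 3)*(g + 2)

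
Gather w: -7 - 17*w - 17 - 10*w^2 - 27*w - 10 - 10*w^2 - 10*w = -20*w^2 - 54*w - 34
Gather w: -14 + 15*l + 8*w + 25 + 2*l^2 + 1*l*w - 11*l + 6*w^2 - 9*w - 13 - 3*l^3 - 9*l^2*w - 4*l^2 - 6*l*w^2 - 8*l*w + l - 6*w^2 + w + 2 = -3*l^3 - 2*l^2 - 6*l*w^2 + 5*l + w*(-9*l^2 - 7*l)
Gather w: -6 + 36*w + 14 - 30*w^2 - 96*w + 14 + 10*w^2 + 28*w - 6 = -20*w^2 - 32*w + 16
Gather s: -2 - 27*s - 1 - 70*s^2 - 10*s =-70*s^2 - 37*s - 3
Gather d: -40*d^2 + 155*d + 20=-40*d^2 + 155*d + 20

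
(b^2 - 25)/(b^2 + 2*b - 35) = (b + 5)/(b + 7)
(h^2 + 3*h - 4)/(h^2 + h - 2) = (h + 4)/(h + 2)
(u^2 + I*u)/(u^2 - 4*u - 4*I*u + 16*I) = u*(u + I)/(u^2 - 4*u - 4*I*u + 16*I)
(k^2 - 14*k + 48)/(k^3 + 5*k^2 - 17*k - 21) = (k^2 - 14*k + 48)/(k^3 + 5*k^2 - 17*k - 21)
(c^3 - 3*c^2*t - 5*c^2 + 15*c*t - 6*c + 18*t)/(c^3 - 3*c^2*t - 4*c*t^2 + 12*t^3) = (-c^2 + 5*c + 6)/(-c^2 + 4*t^2)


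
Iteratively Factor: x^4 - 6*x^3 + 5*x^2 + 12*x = (x + 1)*(x^3 - 7*x^2 + 12*x) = x*(x + 1)*(x^2 - 7*x + 12) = x*(x - 4)*(x + 1)*(x - 3)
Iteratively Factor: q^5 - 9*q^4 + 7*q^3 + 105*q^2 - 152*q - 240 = (q + 3)*(q^4 - 12*q^3 + 43*q^2 - 24*q - 80) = (q + 1)*(q + 3)*(q^3 - 13*q^2 + 56*q - 80) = (q - 5)*(q + 1)*(q + 3)*(q^2 - 8*q + 16) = (q - 5)*(q - 4)*(q + 1)*(q + 3)*(q - 4)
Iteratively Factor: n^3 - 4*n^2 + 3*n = (n)*(n^2 - 4*n + 3) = n*(n - 3)*(n - 1)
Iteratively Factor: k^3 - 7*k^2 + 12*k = (k)*(k^2 - 7*k + 12) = k*(k - 3)*(k - 4)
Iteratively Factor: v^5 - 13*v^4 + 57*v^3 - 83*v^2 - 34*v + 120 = (v - 4)*(v^4 - 9*v^3 + 21*v^2 + v - 30) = (v - 4)*(v - 2)*(v^3 - 7*v^2 + 7*v + 15) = (v - 5)*(v - 4)*(v - 2)*(v^2 - 2*v - 3) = (v - 5)*(v - 4)*(v - 2)*(v + 1)*(v - 3)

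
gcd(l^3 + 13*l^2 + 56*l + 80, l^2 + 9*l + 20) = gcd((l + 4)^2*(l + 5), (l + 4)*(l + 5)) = l^2 + 9*l + 20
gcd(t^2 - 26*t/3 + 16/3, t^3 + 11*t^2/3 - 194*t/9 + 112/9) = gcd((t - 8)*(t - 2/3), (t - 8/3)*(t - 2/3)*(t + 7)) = t - 2/3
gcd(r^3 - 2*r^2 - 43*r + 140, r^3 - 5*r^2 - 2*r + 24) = r - 4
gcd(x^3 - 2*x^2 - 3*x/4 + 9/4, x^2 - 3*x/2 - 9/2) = 1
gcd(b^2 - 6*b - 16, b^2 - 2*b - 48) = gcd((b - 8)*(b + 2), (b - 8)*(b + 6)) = b - 8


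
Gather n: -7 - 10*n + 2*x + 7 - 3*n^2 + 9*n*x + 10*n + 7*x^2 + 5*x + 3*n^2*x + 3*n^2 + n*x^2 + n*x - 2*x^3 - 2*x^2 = 3*n^2*x + n*(x^2 + 10*x) - 2*x^3 + 5*x^2 + 7*x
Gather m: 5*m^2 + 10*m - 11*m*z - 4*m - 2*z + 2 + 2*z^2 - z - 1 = 5*m^2 + m*(6 - 11*z) + 2*z^2 - 3*z + 1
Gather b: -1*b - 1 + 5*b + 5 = 4*b + 4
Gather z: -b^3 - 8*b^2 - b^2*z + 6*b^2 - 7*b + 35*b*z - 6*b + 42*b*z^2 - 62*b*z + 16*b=-b^3 - 2*b^2 + 42*b*z^2 + 3*b + z*(-b^2 - 27*b)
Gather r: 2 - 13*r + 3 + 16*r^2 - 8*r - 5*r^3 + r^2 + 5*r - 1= -5*r^3 + 17*r^2 - 16*r + 4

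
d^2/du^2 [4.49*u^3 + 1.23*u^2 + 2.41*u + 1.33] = 26.94*u + 2.46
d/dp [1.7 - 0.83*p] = -0.830000000000000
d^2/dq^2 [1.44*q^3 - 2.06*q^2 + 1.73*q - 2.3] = 8.64*q - 4.12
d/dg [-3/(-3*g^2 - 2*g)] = 6*(-3*g - 1)/(g^2*(3*g + 2)^2)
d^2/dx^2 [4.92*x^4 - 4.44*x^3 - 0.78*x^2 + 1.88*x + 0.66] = 59.04*x^2 - 26.64*x - 1.56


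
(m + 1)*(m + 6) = m^2 + 7*m + 6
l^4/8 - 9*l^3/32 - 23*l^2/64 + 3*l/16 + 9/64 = (l/4 + 1/4)*(l/2 + 1/4)*(l - 3)*(l - 3/4)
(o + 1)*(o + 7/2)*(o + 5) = o^3 + 19*o^2/2 + 26*o + 35/2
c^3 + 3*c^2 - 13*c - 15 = (c - 3)*(c + 1)*(c + 5)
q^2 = q^2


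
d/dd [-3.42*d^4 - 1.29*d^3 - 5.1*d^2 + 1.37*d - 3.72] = -13.68*d^3 - 3.87*d^2 - 10.2*d + 1.37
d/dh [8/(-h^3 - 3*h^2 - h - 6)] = 8*(3*h^2 + 6*h + 1)/(h^3 + 3*h^2 + h + 6)^2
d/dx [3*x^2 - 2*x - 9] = 6*x - 2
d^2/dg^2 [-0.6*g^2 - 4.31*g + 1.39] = -1.20000000000000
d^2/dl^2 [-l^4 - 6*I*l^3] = 12*l*(-l - 3*I)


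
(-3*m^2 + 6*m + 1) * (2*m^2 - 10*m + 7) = -6*m^4 + 42*m^3 - 79*m^2 + 32*m + 7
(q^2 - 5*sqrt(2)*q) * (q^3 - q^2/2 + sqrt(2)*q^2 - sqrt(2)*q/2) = q^5 - 4*sqrt(2)*q^4 - q^4/2 - 10*q^3 + 2*sqrt(2)*q^3 + 5*q^2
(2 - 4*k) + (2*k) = 2 - 2*k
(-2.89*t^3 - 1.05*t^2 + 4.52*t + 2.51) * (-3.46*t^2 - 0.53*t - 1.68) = 9.9994*t^5 + 5.1647*t^4 - 10.2275*t^3 - 9.3162*t^2 - 8.9239*t - 4.2168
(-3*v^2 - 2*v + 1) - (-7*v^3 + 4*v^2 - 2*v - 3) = 7*v^3 - 7*v^2 + 4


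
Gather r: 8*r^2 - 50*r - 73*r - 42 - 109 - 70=8*r^2 - 123*r - 221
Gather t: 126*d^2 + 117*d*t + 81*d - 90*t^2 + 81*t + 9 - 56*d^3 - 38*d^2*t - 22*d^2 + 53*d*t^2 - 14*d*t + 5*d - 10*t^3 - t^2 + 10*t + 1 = -56*d^3 + 104*d^2 + 86*d - 10*t^3 + t^2*(53*d - 91) + t*(-38*d^2 + 103*d + 91) + 10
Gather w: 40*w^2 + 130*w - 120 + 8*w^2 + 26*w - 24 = 48*w^2 + 156*w - 144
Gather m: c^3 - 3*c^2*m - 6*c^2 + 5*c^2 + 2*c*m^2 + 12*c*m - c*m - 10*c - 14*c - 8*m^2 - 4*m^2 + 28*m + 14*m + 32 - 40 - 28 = c^3 - c^2 - 24*c + m^2*(2*c - 12) + m*(-3*c^2 + 11*c + 42) - 36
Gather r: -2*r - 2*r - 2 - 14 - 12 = -4*r - 28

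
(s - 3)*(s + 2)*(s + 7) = s^3 + 6*s^2 - 13*s - 42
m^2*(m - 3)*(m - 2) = m^4 - 5*m^3 + 6*m^2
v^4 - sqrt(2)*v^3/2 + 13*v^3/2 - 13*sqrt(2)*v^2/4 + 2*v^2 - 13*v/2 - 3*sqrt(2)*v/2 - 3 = (v + 1/2)*(v + 6)*(v - sqrt(2))*(v + sqrt(2)/2)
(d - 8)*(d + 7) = d^2 - d - 56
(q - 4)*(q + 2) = q^2 - 2*q - 8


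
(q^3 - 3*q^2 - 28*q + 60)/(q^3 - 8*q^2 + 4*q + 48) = (q^2 + 3*q - 10)/(q^2 - 2*q - 8)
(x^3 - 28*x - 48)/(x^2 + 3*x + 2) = (x^2 - 2*x - 24)/(x + 1)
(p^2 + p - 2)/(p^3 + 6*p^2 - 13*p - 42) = (p - 1)/(p^2 + 4*p - 21)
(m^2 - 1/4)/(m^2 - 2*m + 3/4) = (2*m + 1)/(2*m - 3)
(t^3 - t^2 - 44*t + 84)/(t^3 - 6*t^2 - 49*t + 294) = (t - 2)/(t - 7)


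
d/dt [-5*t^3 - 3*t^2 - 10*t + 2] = -15*t^2 - 6*t - 10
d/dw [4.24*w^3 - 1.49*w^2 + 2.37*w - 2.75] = 12.72*w^2 - 2.98*w + 2.37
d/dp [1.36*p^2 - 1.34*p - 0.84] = 2.72*p - 1.34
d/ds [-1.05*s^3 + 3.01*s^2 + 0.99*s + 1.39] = -3.15*s^2 + 6.02*s + 0.99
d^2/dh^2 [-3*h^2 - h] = -6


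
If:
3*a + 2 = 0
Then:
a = -2/3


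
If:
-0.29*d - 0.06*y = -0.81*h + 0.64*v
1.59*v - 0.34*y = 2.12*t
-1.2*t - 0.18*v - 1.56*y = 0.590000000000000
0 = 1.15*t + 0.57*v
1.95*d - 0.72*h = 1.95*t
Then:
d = -0.00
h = -0.07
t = 0.02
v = -0.05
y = -0.39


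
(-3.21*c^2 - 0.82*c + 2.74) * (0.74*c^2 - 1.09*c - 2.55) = -2.3754*c^4 + 2.8921*c^3 + 11.1069*c^2 - 0.895600000000001*c - 6.987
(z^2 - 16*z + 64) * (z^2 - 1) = z^4 - 16*z^3 + 63*z^2 + 16*z - 64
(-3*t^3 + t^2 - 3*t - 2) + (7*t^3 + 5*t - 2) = 4*t^3 + t^2 + 2*t - 4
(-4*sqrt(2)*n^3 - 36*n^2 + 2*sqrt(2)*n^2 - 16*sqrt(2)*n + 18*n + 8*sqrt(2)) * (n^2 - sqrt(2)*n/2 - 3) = -4*sqrt(2)*n^5 - 32*n^4 + 2*sqrt(2)*n^4 + 16*n^3 + 14*sqrt(2)*n^3 - 7*sqrt(2)*n^2 + 124*n^2 - 62*n + 48*sqrt(2)*n - 24*sqrt(2)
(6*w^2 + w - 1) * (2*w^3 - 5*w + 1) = 12*w^5 + 2*w^4 - 32*w^3 + w^2 + 6*w - 1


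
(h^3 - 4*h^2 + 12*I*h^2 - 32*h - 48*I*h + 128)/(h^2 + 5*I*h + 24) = (h^2 + 4*h*(-1 + I) - 16*I)/(h - 3*I)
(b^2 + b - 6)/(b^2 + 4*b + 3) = (b - 2)/(b + 1)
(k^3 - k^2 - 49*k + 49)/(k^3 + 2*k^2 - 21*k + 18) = (k^2 - 49)/(k^2 + 3*k - 18)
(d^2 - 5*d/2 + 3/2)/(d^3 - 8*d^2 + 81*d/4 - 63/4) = 2*(d - 1)/(2*d^2 - 13*d + 21)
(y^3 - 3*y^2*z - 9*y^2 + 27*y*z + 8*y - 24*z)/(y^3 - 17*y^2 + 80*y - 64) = (y - 3*z)/(y - 8)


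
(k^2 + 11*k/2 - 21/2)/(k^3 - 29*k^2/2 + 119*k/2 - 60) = (k + 7)/(k^2 - 13*k + 40)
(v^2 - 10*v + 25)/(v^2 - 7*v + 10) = (v - 5)/(v - 2)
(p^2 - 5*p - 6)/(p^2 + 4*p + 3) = (p - 6)/(p + 3)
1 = 1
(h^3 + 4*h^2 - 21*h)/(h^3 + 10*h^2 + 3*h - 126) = h/(h + 6)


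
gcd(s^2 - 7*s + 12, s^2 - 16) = s - 4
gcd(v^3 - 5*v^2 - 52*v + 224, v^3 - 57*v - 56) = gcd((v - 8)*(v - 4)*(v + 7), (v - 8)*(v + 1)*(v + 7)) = v^2 - v - 56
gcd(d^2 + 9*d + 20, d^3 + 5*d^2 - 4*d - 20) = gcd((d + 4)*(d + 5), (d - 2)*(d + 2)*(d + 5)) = d + 5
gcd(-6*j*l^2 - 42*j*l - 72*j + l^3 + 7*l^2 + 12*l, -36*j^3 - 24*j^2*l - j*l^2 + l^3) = 6*j - l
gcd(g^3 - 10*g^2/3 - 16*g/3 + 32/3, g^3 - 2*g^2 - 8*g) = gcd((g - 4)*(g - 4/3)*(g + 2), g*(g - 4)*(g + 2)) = g^2 - 2*g - 8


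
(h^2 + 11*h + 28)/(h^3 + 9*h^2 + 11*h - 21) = (h + 4)/(h^2 + 2*h - 3)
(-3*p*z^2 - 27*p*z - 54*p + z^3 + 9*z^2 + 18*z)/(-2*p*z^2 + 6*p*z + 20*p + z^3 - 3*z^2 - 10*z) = (3*p*z^2 + 27*p*z + 54*p - z^3 - 9*z^2 - 18*z)/(2*p*z^2 - 6*p*z - 20*p - z^3 + 3*z^2 + 10*z)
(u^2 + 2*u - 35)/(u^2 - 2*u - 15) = (u + 7)/(u + 3)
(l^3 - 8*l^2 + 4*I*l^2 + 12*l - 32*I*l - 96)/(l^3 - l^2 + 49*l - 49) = (l^3 + l^2*(-8 + 4*I) + l*(12 - 32*I) - 96)/(l^3 - l^2 + 49*l - 49)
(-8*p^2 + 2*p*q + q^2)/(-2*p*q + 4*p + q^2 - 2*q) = (4*p + q)/(q - 2)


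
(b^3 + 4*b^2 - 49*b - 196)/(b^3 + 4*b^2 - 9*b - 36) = (b^2 - 49)/(b^2 - 9)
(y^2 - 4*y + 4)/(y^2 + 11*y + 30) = (y^2 - 4*y + 4)/(y^2 + 11*y + 30)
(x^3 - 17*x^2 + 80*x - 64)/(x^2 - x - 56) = (x^2 - 9*x + 8)/(x + 7)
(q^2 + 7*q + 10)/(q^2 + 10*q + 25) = (q + 2)/(q + 5)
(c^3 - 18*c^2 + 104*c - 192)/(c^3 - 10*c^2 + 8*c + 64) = (c - 6)/(c + 2)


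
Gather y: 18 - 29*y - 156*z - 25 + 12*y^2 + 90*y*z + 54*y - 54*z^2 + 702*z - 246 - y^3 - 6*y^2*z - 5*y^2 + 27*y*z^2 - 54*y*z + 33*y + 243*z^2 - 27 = -y^3 + y^2*(7 - 6*z) + y*(27*z^2 + 36*z + 58) + 189*z^2 + 546*z - 280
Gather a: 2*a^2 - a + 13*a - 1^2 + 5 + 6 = 2*a^2 + 12*a + 10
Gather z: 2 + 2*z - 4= 2*z - 2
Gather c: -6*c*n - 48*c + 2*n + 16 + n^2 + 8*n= c*(-6*n - 48) + n^2 + 10*n + 16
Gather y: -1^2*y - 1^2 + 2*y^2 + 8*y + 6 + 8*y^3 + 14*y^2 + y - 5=8*y^3 + 16*y^2 + 8*y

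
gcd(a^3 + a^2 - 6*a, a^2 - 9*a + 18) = 1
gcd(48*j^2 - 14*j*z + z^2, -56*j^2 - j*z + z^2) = -8*j + z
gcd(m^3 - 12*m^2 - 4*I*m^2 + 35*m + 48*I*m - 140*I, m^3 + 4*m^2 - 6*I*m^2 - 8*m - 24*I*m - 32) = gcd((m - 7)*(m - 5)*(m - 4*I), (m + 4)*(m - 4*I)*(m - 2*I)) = m - 4*I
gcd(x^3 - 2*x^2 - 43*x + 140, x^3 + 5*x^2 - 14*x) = x + 7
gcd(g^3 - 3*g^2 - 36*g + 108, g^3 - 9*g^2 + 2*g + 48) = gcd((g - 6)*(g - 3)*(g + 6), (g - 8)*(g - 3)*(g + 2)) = g - 3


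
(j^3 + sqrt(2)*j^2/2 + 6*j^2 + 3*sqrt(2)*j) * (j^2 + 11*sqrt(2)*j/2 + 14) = j^5 + 6*j^4 + 6*sqrt(2)*j^4 + 39*j^3/2 + 36*sqrt(2)*j^3 + 7*sqrt(2)*j^2 + 117*j^2 + 42*sqrt(2)*j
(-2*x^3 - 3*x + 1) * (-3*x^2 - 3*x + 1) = 6*x^5 + 6*x^4 + 7*x^3 + 6*x^2 - 6*x + 1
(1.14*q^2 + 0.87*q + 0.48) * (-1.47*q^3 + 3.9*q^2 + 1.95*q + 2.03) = -1.6758*q^5 + 3.1671*q^4 + 4.9104*q^3 + 5.8827*q^2 + 2.7021*q + 0.9744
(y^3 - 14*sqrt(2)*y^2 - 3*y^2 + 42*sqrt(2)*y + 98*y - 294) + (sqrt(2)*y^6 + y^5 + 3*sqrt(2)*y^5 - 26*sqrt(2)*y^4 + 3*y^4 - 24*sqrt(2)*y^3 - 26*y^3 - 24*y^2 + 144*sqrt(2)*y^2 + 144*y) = sqrt(2)*y^6 + y^5 + 3*sqrt(2)*y^5 - 26*sqrt(2)*y^4 + 3*y^4 - 24*sqrt(2)*y^3 - 25*y^3 - 27*y^2 + 130*sqrt(2)*y^2 + 42*sqrt(2)*y + 242*y - 294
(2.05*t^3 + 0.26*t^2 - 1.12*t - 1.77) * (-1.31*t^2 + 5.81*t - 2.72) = -2.6855*t^5 + 11.5699*t^4 - 2.5982*t^3 - 4.8957*t^2 - 7.2373*t + 4.8144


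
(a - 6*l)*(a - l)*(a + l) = a^3 - 6*a^2*l - a*l^2 + 6*l^3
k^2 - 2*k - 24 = (k - 6)*(k + 4)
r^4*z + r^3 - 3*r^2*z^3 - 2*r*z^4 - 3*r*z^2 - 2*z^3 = (r - 2*z)*(r + z)^2*(r*z + 1)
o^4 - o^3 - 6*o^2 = o^2*(o - 3)*(o + 2)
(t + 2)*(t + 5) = t^2 + 7*t + 10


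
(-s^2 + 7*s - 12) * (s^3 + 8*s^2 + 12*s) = -s^5 - s^4 + 32*s^3 - 12*s^2 - 144*s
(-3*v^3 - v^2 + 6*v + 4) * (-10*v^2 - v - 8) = 30*v^5 + 13*v^4 - 35*v^3 - 38*v^2 - 52*v - 32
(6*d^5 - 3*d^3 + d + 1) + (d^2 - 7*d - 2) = 6*d^5 - 3*d^3 + d^2 - 6*d - 1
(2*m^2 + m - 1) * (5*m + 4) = 10*m^3 + 13*m^2 - m - 4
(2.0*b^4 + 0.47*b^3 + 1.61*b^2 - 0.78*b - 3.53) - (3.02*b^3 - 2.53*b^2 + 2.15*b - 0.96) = 2.0*b^4 - 2.55*b^3 + 4.14*b^2 - 2.93*b - 2.57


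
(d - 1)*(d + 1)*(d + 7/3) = d^3 + 7*d^2/3 - d - 7/3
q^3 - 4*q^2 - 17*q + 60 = (q - 5)*(q - 3)*(q + 4)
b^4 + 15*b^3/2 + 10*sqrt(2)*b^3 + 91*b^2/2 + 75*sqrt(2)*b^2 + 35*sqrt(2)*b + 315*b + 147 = (b + 1/2)*(b + 7)*(b + 3*sqrt(2))*(b + 7*sqrt(2))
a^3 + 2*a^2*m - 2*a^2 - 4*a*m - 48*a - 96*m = (a - 8)*(a + 6)*(a + 2*m)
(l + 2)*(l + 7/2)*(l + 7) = l^3 + 25*l^2/2 + 91*l/2 + 49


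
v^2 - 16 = (v - 4)*(v + 4)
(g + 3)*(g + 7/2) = g^2 + 13*g/2 + 21/2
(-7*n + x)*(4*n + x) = -28*n^2 - 3*n*x + x^2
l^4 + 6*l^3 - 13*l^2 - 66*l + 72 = (l - 3)*(l - 1)*(l + 4)*(l + 6)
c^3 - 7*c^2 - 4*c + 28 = (c - 7)*(c - 2)*(c + 2)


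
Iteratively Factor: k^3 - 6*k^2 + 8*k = (k - 2)*(k^2 - 4*k) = k*(k - 2)*(k - 4)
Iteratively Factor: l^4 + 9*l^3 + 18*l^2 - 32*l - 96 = (l + 4)*(l^3 + 5*l^2 - 2*l - 24) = (l - 2)*(l + 4)*(l^2 + 7*l + 12) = (l - 2)*(l + 3)*(l + 4)*(l + 4)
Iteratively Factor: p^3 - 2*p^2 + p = (p - 1)*(p^2 - p) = p*(p - 1)*(p - 1)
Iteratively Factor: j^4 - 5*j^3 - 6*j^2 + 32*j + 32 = (j + 2)*(j^3 - 7*j^2 + 8*j + 16) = (j - 4)*(j + 2)*(j^2 - 3*j - 4) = (j - 4)^2*(j + 2)*(j + 1)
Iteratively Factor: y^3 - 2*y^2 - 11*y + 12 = (y - 1)*(y^2 - y - 12) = (y - 1)*(y + 3)*(y - 4)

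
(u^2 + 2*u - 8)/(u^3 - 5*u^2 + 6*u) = (u + 4)/(u*(u - 3))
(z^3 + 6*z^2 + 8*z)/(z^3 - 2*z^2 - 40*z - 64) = z/(z - 8)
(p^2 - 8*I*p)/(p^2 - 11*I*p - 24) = p/(p - 3*I)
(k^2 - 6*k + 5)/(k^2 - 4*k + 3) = (k - 5)/(k - 3)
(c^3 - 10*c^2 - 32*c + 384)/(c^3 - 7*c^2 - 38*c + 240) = (c - 8)/(c - 5)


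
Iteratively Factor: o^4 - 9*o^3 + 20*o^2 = (o)*(o^3 - 9*o^2 + 20*o) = o*(o - 5)*(o^2 - 4*o) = o^2*(o - 5)*(o - 4)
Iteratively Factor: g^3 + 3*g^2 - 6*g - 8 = (g + 4)*(g^2 - g - 2) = (g - 2)*(g + 4)*(g + 1)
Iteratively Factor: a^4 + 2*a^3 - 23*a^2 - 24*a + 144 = (a - 3)*(a^3 + 5*a^2 - 8*a - 48) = (a - 3)*(a + 4)*(a^2 + a - 12) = (a - 3)^2*(a + 4)*(a + 4)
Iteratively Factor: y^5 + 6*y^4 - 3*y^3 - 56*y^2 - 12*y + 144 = (y + 3)*(y^4 + 3*y^3 - 12*y^2 - 20*y + 48) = (y - 2)*(y + 3)*(y^3 + 5*y^2 - 2*y - 24) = (y - 2)*(y + 3)*(y + 4)*(y^2 + y - 6) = (y - 2)*(y + 3)^2*(y + 4)*(y - 2)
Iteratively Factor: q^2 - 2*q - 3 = (q + 1)*(q - 3)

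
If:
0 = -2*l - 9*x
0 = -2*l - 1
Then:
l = -1/2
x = 1/9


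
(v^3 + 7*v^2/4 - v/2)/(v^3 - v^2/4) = (v + 2)/v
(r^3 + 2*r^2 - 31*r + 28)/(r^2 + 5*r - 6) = (r^2 + 3*r - 28)/(r + 6)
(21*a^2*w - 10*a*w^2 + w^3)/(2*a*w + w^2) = (21*a^2 - 10*a*w + w^2)/(2*a + w)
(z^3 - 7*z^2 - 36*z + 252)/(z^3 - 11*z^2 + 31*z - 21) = (z^2 - 36)/(z^2 - 4*z + 3)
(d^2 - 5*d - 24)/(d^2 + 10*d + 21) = (d - 8)/(d + 7)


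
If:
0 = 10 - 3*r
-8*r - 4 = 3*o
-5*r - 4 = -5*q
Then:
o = -92/9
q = 62/15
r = 10/3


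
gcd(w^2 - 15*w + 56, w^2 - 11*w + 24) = w - 8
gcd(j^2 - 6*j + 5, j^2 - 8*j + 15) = j - 5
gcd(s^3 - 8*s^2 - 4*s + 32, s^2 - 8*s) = s - 8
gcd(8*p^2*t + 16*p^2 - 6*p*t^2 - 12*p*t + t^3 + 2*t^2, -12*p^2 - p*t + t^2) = 4*p - t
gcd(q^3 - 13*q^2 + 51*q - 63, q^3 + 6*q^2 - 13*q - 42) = q - 3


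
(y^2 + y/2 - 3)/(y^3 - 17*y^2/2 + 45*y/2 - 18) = (y + 2)/(y^2 - 7*y + 12)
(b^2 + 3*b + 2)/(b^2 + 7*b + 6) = (b + 2)/(b + 6)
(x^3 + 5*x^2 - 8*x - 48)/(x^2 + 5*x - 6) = (x^3 + 5*x^2 - 8*x - 48)/(x^2 + 5*x - 6)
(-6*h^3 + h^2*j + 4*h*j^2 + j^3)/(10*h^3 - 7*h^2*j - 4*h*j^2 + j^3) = (-3*h - j)/(5*h - j)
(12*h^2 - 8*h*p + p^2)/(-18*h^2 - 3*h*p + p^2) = (-2*h + p)/(3*h + p)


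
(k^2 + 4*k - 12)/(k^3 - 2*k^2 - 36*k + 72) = 1/(k - 6)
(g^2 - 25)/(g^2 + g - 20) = (g - 5)/(g - 4)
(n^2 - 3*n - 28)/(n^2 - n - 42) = (n + 4)/(n + 6)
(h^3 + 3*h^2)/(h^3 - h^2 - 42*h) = h*(h + 3)/(h^2 - h - 42)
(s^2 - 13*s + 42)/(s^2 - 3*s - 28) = (s - 6)/(s + 4)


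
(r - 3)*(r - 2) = r^2 - 5*r + 6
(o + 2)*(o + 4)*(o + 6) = o^3 + 12*o^2 + 44*o + 48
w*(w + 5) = w^2 + 5*w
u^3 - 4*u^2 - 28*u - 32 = (u - 8)*(u + 2)^2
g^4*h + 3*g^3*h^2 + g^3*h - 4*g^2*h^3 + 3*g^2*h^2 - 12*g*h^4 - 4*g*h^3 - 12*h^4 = (g - 2*h)*(g + 2*h)*(g + 3*h)*(g*h + h)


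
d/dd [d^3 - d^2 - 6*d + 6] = 3*d^2 - 2*d - 6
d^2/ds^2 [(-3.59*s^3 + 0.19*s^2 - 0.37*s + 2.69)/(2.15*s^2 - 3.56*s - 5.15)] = (-2.8421709430404e-14*s^5 + 5.6843418860808e-14*s^4 - 171.009128*s^3 - 307.68456*s^2 - 719.41116*s + 151.399728)/(9.938375*s^6 - 49.3683*s^5 + 10.327095*s^4 + 191.390584*s^3 - 24.736995*s^2 - 283.2603*s - 136.590875)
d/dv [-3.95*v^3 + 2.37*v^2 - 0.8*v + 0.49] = -11.85*v^2 + 4.74*v - 0.8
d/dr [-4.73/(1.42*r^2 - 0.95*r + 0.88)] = (13.4332*r - 4.4935)/(1.42*r^2 - 0.95*r + 0.88)^2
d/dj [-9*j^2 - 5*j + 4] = -18*j - 5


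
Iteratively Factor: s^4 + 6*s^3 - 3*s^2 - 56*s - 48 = (s + 4)*(s^3 + 2*s^2 - 11*s - 12) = (s + 4)^2*(s^2 - 2*s - 3) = (s - 3)*(s + 4)^2*(s + 1)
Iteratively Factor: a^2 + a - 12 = (a + 4)*(a - 3)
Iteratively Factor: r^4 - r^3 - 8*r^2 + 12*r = (r - 2)*(r^3 + r^2 - 6*r) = r*(r - 2)*(r^2 + r - 6) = r*(r - 2)*(r + 3)*(r - 2)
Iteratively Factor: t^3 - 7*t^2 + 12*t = (t)*(t^2 - 7*t + 12) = t*(t - 3)*(t - 4)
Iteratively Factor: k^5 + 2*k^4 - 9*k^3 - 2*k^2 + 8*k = (k - 2)*(k^4 + 4*k^3 - k^2 - 4*k) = (k - 2)*(k + 4)*(k^3 - k) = (k - 2)*(k - 1)*(k + 4)*(k^2 + k) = k*(k - 2)*(k - 1)*(k + 4)*(k + 1)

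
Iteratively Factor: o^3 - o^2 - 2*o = (o - 2)*(o^2 + o) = o*(o - 2)*(o + 1)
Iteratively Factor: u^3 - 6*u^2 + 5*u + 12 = (u + 1)*(u^2 - 7*u + 12) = (u - 4)*(u + 1)*(u - 3)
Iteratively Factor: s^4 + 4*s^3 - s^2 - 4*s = (s + 4)*(s^3 - s) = (s + 1)*(s + 4)*(s^2 - s) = (s - 1)*(s + 1)*(s + 4)*(s)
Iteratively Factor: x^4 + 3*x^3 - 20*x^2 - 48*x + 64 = (x + 4)*(x^3 - x^2 - 16*x + 16) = (x - 1)*(x + 4)*(x^2 - 16) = (x - 1)*(x + 4)^2*(x - 4)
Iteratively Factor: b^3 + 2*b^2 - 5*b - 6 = (b + 3)*(b^2 - b - 2) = (b - 2)*(b + 3)*(b + 1)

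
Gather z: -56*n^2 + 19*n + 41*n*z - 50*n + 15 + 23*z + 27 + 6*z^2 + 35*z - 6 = -56*n^2 - 31*n + 6*z^2 + z*(41*n + 58) + 36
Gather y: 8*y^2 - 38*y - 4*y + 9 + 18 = 8*y^2 - 42*y + 27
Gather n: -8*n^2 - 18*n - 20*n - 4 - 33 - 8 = -8*n^2 - 38*n - 45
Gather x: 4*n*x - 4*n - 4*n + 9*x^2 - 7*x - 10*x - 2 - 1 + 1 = -8*n + 9*x^2 + x*(4*n - 17) - 2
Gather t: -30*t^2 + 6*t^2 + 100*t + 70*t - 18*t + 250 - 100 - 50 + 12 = -24*t^2 + 152*t + 112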